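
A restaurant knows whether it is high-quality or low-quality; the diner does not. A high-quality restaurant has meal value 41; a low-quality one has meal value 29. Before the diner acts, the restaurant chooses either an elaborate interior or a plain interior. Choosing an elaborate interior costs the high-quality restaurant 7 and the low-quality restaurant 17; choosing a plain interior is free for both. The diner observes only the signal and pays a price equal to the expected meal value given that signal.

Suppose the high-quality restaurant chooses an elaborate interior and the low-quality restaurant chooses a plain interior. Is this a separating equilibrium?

If types separate, elaborate interior earns payment 41 and plain interior earns 29.
High-quality: elaborate interior gives 41 − 7 = 34; plain interior gives 29 − 0 = 29. No deviation. ✓
Low-quality: plain interior gives 29 − 0 = 29; elaborate interior gives 41 − 17 = 24. No deviation. ✓
Neither type gains from mimicking the other.

Yes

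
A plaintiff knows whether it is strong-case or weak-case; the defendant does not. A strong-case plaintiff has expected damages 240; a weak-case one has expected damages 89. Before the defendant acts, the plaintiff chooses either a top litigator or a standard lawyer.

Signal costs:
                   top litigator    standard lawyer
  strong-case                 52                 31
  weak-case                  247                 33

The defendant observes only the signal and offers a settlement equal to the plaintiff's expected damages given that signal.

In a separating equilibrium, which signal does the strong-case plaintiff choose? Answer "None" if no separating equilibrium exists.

top litigator

Try strong-case → top litigator, weak-case → standard lawyer:
  Under separation the defendant infers type exactly: top litigator → strong-case (pays 240), standard lawyer → weak-case (pays 89).
  Strong-case: top litigator gives 240 − 52 = 188; standard lawyer gives 89 − 31 = 58. No deviation. ✓
  Weak-case: standard lawyer gives 89 − 33 = 56; top litigator gives 240 − 247 = -7. No deviation. ✓
Both hold — the strong-case type sends top litigator.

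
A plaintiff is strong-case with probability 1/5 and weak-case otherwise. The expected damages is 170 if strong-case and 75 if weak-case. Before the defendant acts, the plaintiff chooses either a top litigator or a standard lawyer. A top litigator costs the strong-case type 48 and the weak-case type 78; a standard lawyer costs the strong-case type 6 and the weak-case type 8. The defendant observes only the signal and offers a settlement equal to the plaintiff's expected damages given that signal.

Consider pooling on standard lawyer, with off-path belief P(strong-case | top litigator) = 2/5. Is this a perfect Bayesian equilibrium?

Yes

At the pooled signal (standard lawyer) the defendant holds the prior 1/5 and pays 1/5·170 + 4/5·75 = 94. Off-path (top litigator) belief 2/5 gives 2/5·170 + 3/5·75 = 113.
Strong-case: standard lawyer gives 94 − 6 = 88; top litigator gives 113 − 48 = 65. Stays. ✓
Weak-case: standard lawyer gives 94 − 8 = 86; top litigator gives 113 − 78 = 35. Stays. ✓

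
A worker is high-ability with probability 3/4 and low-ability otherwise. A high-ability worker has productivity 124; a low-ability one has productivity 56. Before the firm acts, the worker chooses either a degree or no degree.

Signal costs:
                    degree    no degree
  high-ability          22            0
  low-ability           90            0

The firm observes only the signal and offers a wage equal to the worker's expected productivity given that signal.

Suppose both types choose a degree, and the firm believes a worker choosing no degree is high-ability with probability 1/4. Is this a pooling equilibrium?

At the pooled signal (degree) the firm holds the prior 3/4 and pays 3/4·124 + 1/4·56 = 107. Off-path (no degree) belief 1/4 gives 1/4·124 + 3/4·56 = 73.
High-ability: degree gives 107 − 22 = 85; no degree gives 73 − 0 = 73. Stays. ✓
Low-ability: degree gives 107 − 90 = 17; no degree gives 73 − 0 = 73. Deviates. ✗

No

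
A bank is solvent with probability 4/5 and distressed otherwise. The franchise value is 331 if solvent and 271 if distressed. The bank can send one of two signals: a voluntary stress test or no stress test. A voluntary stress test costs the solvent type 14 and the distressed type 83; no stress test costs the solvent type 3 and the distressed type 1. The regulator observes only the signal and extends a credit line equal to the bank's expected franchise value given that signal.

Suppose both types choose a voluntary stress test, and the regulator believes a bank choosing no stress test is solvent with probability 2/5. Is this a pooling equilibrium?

No

At the pooled signal (stress test) the regulator holds the prior 4/5 and pays 4/5·331 + 1/5·271 = 319. Off-path (no stress test) belief 2/5 gives 2/5·331 + 3/5·271 = 295.
Solvent: stress test gives 319 − 14 = 305; no stress test gives 295 − 3 = 292. Stays. ✓
Distressed: stress test gives 319 − 83 = 236; no stress test gives 295 − 1 = 294. Deviates. ✗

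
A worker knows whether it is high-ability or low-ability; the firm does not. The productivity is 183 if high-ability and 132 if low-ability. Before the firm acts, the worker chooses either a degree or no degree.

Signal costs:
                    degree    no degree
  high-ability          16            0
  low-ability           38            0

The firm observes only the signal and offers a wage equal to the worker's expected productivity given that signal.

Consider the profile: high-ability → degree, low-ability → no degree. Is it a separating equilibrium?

If types separate, degree earns payment 183 and no degree earns 132.
High-ability: degree gives 183 − 16 = 167; no degree gives 132 − 0 = 132. No deviation. ✓
Low-ability: no degree gives 132 − 0 = 132; degree gives 183 − 38 = 145. Would deviate. ✗

No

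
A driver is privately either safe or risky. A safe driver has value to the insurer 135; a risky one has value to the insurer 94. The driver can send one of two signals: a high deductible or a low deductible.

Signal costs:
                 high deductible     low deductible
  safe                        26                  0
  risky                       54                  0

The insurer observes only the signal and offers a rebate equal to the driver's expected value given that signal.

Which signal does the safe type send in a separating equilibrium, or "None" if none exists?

high deductible

Try safe → high deductible, risky → low deductible:
  If types separate, high deductible earns payment 135 and low deductible earns 94.
  Safe: high deductible gives 135 − 26 = 109; low deductible gives 94 − 0 = 94. No deviation. ✓
  Risky: low deductible gives 94 − 0 = 94; high deductible gives 135 − 54 = 81. No deviation. ✓
Both hold — the safe type sends high deductible.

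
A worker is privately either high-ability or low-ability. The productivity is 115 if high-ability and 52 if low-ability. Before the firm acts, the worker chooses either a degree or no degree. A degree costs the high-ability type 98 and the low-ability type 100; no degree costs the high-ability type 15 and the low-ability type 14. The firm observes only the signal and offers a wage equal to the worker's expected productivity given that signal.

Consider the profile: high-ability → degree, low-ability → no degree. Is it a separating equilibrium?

No

If types separate, degree earns payment 115 and no degree earns 52.
High-ability: degree gives 115 − 98 = 17; no degree gives 52 − 15 = 37. Would deviate. ✗
Low-ability: no degree gives 52 − 14 = 38; degree gives 115 − 100 = 15. No deviation. ✓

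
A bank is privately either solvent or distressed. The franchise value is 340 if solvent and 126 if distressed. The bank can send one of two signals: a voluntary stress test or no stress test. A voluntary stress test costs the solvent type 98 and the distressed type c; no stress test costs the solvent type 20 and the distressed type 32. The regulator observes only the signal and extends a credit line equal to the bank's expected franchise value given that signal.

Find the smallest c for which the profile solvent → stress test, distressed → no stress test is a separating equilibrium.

Under separation: stress test → solvent (pays 340); no stress test → distressed (pays 126).
Solvent: 340 − 98 = 242 ≥ 126 − 20 = 106. Holds regardless of c. ✓
Distressed: 126 − 32 ≥ 340 − c, so c ≥ 340 − 94 = 246.

246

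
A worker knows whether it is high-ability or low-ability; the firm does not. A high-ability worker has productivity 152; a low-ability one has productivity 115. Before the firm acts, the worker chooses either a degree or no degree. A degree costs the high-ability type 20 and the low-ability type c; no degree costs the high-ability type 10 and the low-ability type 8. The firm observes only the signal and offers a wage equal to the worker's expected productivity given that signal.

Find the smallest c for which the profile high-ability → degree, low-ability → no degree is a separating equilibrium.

45

Under separation: degree → high-ability (pays 152); no degree → low-ability (pays 115).
High-ability: 152 − 20 = 132 ≥ 115 − 10 = 105. Holds regardless of c. ✓
Low-ability: 115 − 8 ≥ 152 − c, so c ≥ 152 − 107 = 45.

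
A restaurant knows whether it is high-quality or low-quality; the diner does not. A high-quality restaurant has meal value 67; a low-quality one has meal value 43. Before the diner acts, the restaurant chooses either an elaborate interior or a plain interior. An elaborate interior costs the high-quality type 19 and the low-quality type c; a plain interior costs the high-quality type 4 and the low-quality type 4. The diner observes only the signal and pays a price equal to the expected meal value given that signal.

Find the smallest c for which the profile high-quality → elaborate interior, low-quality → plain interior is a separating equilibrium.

Under separation: elaborate interior → high-quality (pays 67); plain interior → low-quality (pays 43).
High-quality: 67 − 19 = 48 ≥ 43 − 4 = 39. Holds regardless of c. ✓
Low-quality: 43 − 4 ≥ 67 − c, so c ≥ 67 − 39 = 28.

28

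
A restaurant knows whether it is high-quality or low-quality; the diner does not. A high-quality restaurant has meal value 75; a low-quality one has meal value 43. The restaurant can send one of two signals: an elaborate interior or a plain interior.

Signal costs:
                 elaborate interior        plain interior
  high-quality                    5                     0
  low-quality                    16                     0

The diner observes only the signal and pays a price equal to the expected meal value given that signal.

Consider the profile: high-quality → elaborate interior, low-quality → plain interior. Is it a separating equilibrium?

Under separation the diner infers type exactly: elaborate interior → high-quality (pays 75), plain interior → low-quality (pays 43).
High-quality: elaborate interior gives 75 − 5 = 70; plain interior gives 43 − 0 = 43. No deviation. ✓
Low-quality: plain interior gives 43 − 0 = 43; elaborate interior gives 75 − 16 = 59. Would deviate. ✗

No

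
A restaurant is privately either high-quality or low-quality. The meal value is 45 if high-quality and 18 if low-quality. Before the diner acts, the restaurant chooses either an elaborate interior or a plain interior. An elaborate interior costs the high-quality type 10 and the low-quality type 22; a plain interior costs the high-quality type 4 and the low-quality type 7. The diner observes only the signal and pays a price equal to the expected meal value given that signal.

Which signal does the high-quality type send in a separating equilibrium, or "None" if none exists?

Try high-quality → elaborate interior, low-quality → plain interior:
  If types separate, elaborate interior earns payment 45 and plain interior earns 18.
  High-quality: elaborate interior gives 45 − 10 = 35; plain interior gives 18 − 4 = 14. No deviation. ✓
  Low-quality: plain interior gives 18 − 7 = 11; elaborate interior gives 45 − 22 = 23. Would deviate. ✗
Try high-quality → plain interior, low-quality → elaborate interior:
  If types separate, plain interior earns payment 45 and elaborate interior earns 18.
  High-quality: plain interior gives 45 − 4 = 41; elaborate interior gives 18 − 10 = 8. No deviation. ✓
  Low-quality: elaborate interior gives 18 − 22 = -4; plain interior gives 45 − 7 = 38. Would deviate. ✗
Neither assignment is incentive-compatible.

None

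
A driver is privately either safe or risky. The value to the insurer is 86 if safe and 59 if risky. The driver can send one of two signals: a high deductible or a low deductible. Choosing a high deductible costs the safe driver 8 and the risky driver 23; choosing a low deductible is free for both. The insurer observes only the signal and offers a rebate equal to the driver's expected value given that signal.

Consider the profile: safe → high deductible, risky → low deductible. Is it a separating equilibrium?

No

If types separate, high deductible earns payment 86 and low deductible earns 59.
Safe: high deductible gives 86 − 8 = 78; low deductible gives 59 − 0 = 59. No deviation. ✓
Risky: low deductible gives 59 − 0 = 59; high deductible gives 86 − 23 = 63. Would deviate. ✗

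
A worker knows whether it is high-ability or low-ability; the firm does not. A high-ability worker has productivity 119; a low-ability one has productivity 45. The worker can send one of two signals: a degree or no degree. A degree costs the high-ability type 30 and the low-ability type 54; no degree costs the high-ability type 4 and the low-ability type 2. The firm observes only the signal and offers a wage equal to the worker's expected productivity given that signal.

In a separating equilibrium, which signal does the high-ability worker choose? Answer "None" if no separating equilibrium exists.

Try high-ability → degree, low-ability → no degree:
  Under separation the firm infers type exactly: degree → high-ability (pays 119), no degree → low-ability (pays 45).
  High-ability: degree gives 119 − 30 = 89; no degree gives 45 − 4 = 41. No deviation. ✓
  Low-ability: no degree gives 45 − 2 = 43; degree gives 119 − 54 = 65. Would deviate. ✗
Try high-ability → no degree, low-ability → degree:
  Under separation the firm infers type exactly: no degree → high-ability (pays 119), degree → low-ability (pays 45).
  High-ability: no degree gives 119 − 4 = 115; degree gives 45 − 30 = 15. No deviation. ✓
  Low-ability: degree gives 45 − 54 = -9; no degree gives 119 − 2 = 117. Would deviate. ✗
Neither assignment is incentive-compatible.

None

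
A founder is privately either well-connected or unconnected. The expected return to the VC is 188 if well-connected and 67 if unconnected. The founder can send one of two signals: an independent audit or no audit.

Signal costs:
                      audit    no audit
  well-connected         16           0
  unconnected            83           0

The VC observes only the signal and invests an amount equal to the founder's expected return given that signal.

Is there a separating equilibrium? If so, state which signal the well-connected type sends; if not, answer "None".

Try well-connected → audit, unconnected → no audit:
  If types separate, audit earns payment 188 and no audit earns 67.
  Well-connected: audit gives 188 − 16 = 172; no audit gives 67 − 0 = 67. No deviation. ✓
  Unconnected: no audit gives 67 − 0 = 67; audit gives 188 − 83 = 105. Would deviate. ✗
Try well-connected → no audit, unconnected → audit:
  If types separate, no audit earns payment 188 and audit earns 67.
  Well-connected: no audit gives 188 − 0 = 188; audit gives 67 − 16 = 51. No deviation. ✓
  Unconnected: audit gives 67 − 83 = -16; no audit gives 188 − 0 = 188. Would deviate. ✗
Neither assignment is incentive-compatible.

None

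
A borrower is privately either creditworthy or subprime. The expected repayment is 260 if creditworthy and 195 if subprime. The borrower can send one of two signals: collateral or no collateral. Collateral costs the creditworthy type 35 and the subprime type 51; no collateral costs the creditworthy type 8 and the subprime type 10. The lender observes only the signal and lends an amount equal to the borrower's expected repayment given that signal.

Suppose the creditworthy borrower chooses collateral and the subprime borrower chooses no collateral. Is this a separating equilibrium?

No

If types separate, collateral earns payment 260 and no collateral earns 195.
Creditworthy: collateral gives 260 − 35 = 225; no collateral gives 195 − 8 = 187. No deviation. ✓
Subprime: no collateral gives 195 − 10 = 185; collateral gives 260 − 51 = 209. Would deviate. ✗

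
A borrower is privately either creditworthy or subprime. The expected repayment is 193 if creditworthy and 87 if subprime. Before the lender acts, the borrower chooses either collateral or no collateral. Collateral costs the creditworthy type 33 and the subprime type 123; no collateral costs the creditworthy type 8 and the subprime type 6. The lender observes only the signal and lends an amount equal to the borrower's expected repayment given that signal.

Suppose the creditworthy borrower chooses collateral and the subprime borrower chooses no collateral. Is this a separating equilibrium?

If types separate, collateral earns payment 193 and no collateral earns 87.
Creditworthy: collateral gives 193 − 33 = 160; no collateral gives 87 − 8 = 79. No deviation. ✓
Subprime: no collateral gives 87 − 6 = 81; collateral gives 193 − 123 = 70. No deviation. ✓
Both incentive constraints hold.

Yes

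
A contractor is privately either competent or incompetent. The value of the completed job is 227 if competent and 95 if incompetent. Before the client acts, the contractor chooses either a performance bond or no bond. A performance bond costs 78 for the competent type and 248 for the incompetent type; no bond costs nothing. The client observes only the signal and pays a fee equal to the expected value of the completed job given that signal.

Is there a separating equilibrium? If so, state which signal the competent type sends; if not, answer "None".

bond

Try competent → bond, incompetent → no bond:
  Under separation the client infers type exactly: bond → competent (pays 227), no bond → incompetent (pays 95).
  Competent: bond gives 227 − 78 = 149; no bond gives 95 − 0 = 95. No deviation. ✓
  Incompetent: no bond gives 95 − 0 = 95; bond gives 227 − 248 = -21. No deviation. ✓
Both hold — the competent type sends bond.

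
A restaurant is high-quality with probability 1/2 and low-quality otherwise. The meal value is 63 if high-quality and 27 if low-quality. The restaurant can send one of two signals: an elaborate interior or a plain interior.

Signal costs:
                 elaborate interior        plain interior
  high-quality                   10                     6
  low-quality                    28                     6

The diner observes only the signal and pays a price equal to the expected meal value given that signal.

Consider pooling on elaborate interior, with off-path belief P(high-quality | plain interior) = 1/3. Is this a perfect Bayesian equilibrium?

No

At the pooled signal (elaborate interior) the diner holds the prior 1/2 and pays 1/2·63 + 1/2·27 = 45. Off-path (plain interior) belief 1/3 gives 1/3·63 + 2/3·27 = 39.
High-quality: elaborate interior gives 45 − 10 = 35; plain interior gives 39 − 6 = 33. Stays. ✓
Low-quality: elaborate interior gives 45 − 28 = 17; plain interior gives 39 − 6 = 33. Deviates. ✗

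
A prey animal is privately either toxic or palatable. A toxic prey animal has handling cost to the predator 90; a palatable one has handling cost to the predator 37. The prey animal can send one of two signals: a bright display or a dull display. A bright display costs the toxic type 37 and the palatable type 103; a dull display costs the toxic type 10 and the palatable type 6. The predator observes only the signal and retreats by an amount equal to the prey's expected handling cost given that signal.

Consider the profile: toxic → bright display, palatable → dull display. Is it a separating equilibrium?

Yes

Under separation the predator infers type exactly: bright display → toxic (pays 90), dull display → palatable (pays 37).
Toxic: bright display gives 90 − 37 = 53; dull display gives 37 − 10 = 27. No deviation. ✓
Palatable: dull display gives 37 − 6 = 31; bright display gives 90 − 103 = -13. No deviation. ✓
Neither type gains from mimicking the other.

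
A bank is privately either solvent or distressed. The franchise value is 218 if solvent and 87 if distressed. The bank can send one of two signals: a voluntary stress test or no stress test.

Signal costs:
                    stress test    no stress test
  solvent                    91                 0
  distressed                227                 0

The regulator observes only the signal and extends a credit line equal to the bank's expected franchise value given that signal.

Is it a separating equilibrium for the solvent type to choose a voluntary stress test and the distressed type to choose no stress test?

Yes

Under separation the regulator infers type exactly: stress test → solvent (pays 218), no stress test → distressed (pays 87).
Solvent: stress test gives 218 − 91 = 127; no stress test gives 87 − 0 = 87. No deviation. ✓
Distressed: no stress test gives 87 − 0 = 87; stress test gives 218 − 227 = -9. No deviation. ✓
Both incentive constraints hold.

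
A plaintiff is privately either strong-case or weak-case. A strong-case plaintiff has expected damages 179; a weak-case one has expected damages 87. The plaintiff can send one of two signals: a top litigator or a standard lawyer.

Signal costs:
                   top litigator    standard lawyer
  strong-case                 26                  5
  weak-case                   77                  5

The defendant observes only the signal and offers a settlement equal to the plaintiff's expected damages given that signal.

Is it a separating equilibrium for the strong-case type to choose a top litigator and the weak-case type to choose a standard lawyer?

No

If types separate, top litigator earns payment 179 and standard lawyer earns 87.
Strong-case: top litigator gives 179 − 26 = 153; standard lawyer gives 87 − 5 = 82. No deviation. ✓
Weak-case: standard lawyer gives 87 − 5 = 82; top litigator gives 179 − 77 = 102. Would deviate. ✗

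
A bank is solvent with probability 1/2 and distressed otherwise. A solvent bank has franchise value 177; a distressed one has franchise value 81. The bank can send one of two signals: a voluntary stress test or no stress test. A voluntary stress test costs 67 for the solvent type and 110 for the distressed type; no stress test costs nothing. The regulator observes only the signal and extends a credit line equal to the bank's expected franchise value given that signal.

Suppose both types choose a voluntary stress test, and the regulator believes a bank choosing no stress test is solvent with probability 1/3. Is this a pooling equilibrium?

On the equilibrium path (stress test) the regulator holds the prior 1/2 and pays 1/2·177 + 1/2·81 = 129. Off-path (no stress test) belief 1/3 gives 1/3·177 + 2/3·81 = 113.
Solvent: stress test gives 129 − 67 = 62; no stress test gives 113 − 0 = 113. Deviates. ✗
Distressed: stress test gives 129 − 110 = 19; no stress test gives 113 − 0 = 113. Deviates. ✗

No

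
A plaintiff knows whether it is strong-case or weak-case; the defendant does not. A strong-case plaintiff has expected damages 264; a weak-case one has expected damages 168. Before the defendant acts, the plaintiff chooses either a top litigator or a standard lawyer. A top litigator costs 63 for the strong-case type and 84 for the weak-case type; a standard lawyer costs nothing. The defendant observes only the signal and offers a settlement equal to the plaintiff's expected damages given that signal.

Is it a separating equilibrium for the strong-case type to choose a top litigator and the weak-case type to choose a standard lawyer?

No

Under separation the defendant infers type exactly: top litigator → strong-case (pays 264), standard lawyer → weak-case (pays 168).
Strong-case: top litigator gives 264 − 63 = 201; standard lawyer gives 168 − 0 = 168. No deviation. ✓
Weak-case: standard lawyer gives 168 − 0 = 168; top litigator gives 264 − 84 = 180. Would deviate. ✗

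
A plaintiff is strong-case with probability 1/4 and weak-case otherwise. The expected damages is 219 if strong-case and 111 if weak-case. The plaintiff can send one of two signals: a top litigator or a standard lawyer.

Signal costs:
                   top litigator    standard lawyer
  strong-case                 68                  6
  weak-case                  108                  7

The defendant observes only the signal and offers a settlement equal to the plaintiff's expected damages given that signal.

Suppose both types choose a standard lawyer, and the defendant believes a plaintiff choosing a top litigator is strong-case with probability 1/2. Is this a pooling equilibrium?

At the pooled signal (standard lawyer) the defendant holds the prior 1/4 and pays 1/4·219 + 3/4·111 = 138. Off-path (top litigator) belief 1/2 gives 1/2·219 + 1/2·111 = 165.
Strong-case: standard lawyer gives 138 − 6 = 132; top litigator gives 165 − 68 = 97. Stays. ✓
Weak-case: standard lawyer gives 138 − 7 = 131; top litigator gives 165 − 108 = 57. Stays. ✓

Yes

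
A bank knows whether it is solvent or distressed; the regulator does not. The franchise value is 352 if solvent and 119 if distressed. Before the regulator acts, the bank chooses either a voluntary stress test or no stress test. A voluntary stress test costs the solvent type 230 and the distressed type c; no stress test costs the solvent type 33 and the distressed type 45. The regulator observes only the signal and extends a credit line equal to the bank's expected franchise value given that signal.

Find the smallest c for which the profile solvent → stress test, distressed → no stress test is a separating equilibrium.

278

Under separation: stress test → solvent (pays 352); no stress test → distressed (pays 119).
Solvent: 352 − 230 = 122 ≥ 119 − 33 = 86. Holds regardless of c. ✓
Distressed: 119 − 45 ≥ 352 − c, so c ≥ 352 − 74 = 278.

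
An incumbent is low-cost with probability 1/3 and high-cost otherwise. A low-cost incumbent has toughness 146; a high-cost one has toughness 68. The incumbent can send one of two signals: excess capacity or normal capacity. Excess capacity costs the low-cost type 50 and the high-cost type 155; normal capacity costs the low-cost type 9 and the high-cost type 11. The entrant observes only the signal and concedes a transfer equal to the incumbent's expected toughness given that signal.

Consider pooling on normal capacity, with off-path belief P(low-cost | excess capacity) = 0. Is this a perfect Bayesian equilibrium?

At the pooled signal (normal capacity) the entrant holds the prior 1/3 and pays 1/3·146 + 2/3·68 = 94. Off-path (excess capacity) belief 0 gives 0·146 + 1·68 = 68.
Low-cost: normal capacity gives 94 − 9 = 85; excess capacity gives 68 − 50 = 18. Stays. ✓
High-cost: normal capacity gives 94 − 11 = 83; excess capacity gives 68 − 155 = -87. Stays. ✓

Yes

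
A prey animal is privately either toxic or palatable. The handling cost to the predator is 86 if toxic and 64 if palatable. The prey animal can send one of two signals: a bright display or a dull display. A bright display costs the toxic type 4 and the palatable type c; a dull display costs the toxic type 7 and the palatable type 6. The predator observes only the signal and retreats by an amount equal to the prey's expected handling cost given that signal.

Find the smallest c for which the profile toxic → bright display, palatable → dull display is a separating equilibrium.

28

Under separation: bright display → toxic (pays 86); dull display → palatable (pays 64).
Toxic: 86 − 4 = 82 ≥ 64 − 7 = 57. Holds regardless of c. ✓
Palatable: 64 − 6 ≥ 86 − c, so c ≥ 86 − 58 = 28.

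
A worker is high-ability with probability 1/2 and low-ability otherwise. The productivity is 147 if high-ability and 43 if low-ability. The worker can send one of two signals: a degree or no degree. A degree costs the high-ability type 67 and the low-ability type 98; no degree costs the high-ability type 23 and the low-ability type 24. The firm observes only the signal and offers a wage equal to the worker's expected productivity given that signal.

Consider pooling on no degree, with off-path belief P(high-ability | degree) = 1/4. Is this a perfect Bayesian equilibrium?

At the pooled signal (no degree) the firm holds the prior 1/2 and pays 1/2·147 + 1/2·43 = 95. Off-path (degree) belief 1/4 gives 1/4·147 + 3/4·43 = 69.
High-ability: no degree gives 95 − 23 = 72; degree gives 69 − 67 = 2. Stays. ✓
Low-ability: no degree gives 95 − 24 = 71; degree gives 69 − 98 = -29. Stays. ✓

Yes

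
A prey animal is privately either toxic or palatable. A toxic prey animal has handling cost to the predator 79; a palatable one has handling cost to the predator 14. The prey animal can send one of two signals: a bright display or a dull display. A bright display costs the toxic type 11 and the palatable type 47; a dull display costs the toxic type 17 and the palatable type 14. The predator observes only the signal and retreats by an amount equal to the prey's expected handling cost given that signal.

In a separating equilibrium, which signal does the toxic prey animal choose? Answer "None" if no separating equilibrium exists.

Try toxic → bright display, palatable → dull display:
  Under separation the predator infers type exactly: bright display → toxic (pays 79), dull display → palatable (pays 14).
  Toxic: bright display gives 79 − 11 = 68; dull display gives 14 − 17 = -3. No deviation. ✓
  Palatable: dull display gives 14 − 14 = 0; bright display gives 79 − 47 = 32. Would deviate. ✗
Try toxic → dull display, palatable → bright display:
  Under separation the predator infers type exactly: dull display → toxic (pays 79), bright display → palatable (pays 14).
  Toxic: dull display gives 79 − 17 = 62; bright display gives 14 − 11 = 3. No deviation. ✓
  Palatable: bright display gives 14 − 47 = -33; dull display gives 79 − 14 = 65. Would deviate. ✗
Neither assignment is incentive-compatible.

None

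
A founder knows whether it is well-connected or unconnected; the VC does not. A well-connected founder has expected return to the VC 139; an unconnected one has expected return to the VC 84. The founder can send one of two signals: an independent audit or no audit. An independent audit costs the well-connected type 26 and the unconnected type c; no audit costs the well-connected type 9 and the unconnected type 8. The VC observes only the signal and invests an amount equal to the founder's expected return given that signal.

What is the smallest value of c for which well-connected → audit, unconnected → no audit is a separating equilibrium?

Under separation: audit → well-connected (pays 139); no audit → unconnected (pays 84).
Well-connected: 139 − 26 = 113 ≥ 84 − 9 = 75. Holds regardless of c. ✓
Unconnected: 84 − 8 ≥ 139 − c, so c ≥ 139 − 76 = 63.

63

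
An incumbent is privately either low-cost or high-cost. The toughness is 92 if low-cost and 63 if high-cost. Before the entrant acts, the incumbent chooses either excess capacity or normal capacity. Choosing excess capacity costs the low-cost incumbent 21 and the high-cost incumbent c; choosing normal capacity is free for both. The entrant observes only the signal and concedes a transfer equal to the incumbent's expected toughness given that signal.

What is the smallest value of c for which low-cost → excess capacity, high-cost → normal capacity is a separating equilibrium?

29

Under separation: excess capacity → low-cost (pays 92); normal capacity → high-cost (pays 63).
Low-cost: 92 − 21 = 71 ≥ 63 − 0 = 63. Holds regardless of c. ✓
High-cost: 63 − 0 ≥ 92 − c, so c ≥ 92 − 63 = 29.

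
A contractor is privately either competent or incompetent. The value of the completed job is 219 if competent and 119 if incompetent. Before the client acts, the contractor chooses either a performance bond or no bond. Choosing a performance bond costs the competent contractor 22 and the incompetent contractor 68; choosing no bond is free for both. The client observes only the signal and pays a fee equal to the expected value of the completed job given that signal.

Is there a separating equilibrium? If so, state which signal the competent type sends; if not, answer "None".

Try competent → bond, incompetent → no bond:
  Under separation the client infers type exactly: bond → competent (pays 219), no bond → incompetent (pays 119).
  Competent: bond gives 219 − 22 = 197; no bond gives 119 − 0 = 119. No deviation. ✓
  Incompetent: no bond gives 119 − 0 = 119; bond gives 219 − 68 = 151. Would deviate. ✗
Try competent → no bond, incompetent → bond:
  Under separation the client infers type exactly: no bond → competent (pays 219), bond → incompetent (pays 119).
  Competent: no bond gives 219 − 0 = 219; bond gives 119 − 22 = 97. No deviation. ✓
  Incompetent: bond gives 119 − 68 = 51; no bond gives 219 − 0 = 219. Would deviate. ✗
Neither assignment is incentive-compatible.

None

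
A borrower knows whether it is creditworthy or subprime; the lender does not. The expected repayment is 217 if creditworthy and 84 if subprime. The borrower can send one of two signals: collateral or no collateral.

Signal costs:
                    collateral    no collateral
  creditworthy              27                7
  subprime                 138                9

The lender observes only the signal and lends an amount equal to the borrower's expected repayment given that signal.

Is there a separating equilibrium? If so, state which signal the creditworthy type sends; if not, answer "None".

None

Try creditworthy → collateral, subprime → no collateral:
  Under separation the lender infers type exactly: collateral → creditworthy (pays 217), no collateral → subprime (pays 84).
  Creditworthy: collateral gives 217 − 27 = 190; no collateral gives 84 − 7 = 77. No deviation. ✓
  Subprime: no collateral gives 84 − 9 = 75; collateral gives 217 − 138 = 79. Would deviate. ✗
Try creditworthy → no collateral, subprime → collateral:
  Under separation the lender infers type exactly: no collateral → creditworthy (pays 217), collateral → subprime (pays 84).
  Creditworthy: no collateral gives 217 − 7 = 210; collateral gives 84 − 27 = 57. No deviation. ✓
  Subprime: collateral gives 84 − 138 = -54; no collateral gives 217 − 9 = 208. Would deviate. ✗
Neither assignment is incentive-compatible.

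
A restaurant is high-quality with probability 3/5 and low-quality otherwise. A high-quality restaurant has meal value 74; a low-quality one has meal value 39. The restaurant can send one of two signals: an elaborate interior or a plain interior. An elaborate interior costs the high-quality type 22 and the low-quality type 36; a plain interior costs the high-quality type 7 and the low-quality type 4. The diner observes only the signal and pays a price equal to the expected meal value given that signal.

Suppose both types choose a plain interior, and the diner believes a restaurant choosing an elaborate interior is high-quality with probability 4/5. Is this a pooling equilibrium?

On the equilibrium path (plain interior) the diner holds the prior 3/5 and pays 3/5·74 + 2/5·39 = 60. Off-path (elaborate interior) belief 4/5 gives 4/5·74 + 1/5·39 = 67.
High-quality: plain interior gives 60 − 7 = 53; elaborate interior gives 67 − 22 = 45. Stays. ✓
Low-quality: plain interior gives 60 − 4 = 56; elaborate interior gives 67 − 36 = 31. Stays. ✓
Beliefs are Bayes-consistent on-path and both types best-respond.

Yes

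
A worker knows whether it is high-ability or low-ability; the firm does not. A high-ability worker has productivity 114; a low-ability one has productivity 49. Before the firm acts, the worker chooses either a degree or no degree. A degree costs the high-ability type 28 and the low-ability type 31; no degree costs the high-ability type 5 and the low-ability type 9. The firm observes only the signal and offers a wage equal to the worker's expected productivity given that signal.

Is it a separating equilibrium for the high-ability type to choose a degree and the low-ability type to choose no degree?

If types separate, degree earns payment 114 and no degree earns 49.
High-ability: degree gives 114 − 28 = 86; no degree gives 49 − 5 = 44. No deviation. ✓
Low-ability: no degree gives 49 − 9 = 40; degree gives 114 − 31 = 83. Would deviate. ✗

No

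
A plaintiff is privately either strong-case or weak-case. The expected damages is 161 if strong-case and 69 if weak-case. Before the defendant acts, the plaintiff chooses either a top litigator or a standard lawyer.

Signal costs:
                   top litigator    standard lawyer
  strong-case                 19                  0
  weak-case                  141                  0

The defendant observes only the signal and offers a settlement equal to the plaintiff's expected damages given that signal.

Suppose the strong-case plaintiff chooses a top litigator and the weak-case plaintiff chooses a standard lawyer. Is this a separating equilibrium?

Yes

Under separation the defendant infers type exactly: top litigator → strong-case (pays 161), standard lawyer → weak-case (pays 69).
Strong-case: top litigator gives 161 − 19 = 142; standard lawyer gives 69 − 0 = 69. No deviation. ✓
Weak-case: standard lawyer gives 69 − 0 = 69; top litigator gives 161 − 141 = 20. No deviation. ✓
Both incentive constraints hold.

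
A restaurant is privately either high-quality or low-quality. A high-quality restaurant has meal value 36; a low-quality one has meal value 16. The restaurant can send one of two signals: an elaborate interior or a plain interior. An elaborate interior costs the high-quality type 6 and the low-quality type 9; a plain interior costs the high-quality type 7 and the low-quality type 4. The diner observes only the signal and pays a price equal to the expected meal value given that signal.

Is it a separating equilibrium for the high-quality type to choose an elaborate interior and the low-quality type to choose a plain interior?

Under separation the diner infers type exactly: elaborate interior → high-quality (pays 36), plain interior → low-quality (pays 16).
High-quality: elaborate interior gives 36 − 6 = 30; plain interior gives 16 − 7 = 9. No deviation. ✓
Low-quality: plain interior gives 16 − 4 = 12; elaborate interior gives 36 − 9 = 27. Would deviate. ✗

No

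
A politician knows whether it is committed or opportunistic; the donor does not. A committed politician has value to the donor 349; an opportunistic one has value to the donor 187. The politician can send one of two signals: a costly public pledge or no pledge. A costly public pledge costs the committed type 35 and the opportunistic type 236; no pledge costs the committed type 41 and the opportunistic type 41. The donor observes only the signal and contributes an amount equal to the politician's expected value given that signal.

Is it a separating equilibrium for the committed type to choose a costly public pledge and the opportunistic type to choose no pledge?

Under separation the donor infers type exactly: pledge → committed (pays 349), no pledge → opportunistic (pays 187).
Committed: pledge gives 349 − 35 = 314; no pledge gives 187 − 41 = 146. No deviation. ✓
Opportunistic: no pledge gives 187 − 41 = 146; pledge gives 349 − 236 = 113. No deviation. ✓
Both incentive constraints hold.

Yes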